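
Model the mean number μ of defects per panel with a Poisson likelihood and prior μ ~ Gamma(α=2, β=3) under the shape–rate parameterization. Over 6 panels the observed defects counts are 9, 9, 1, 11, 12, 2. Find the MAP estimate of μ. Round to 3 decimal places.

Σxᵢ = 9+9+1+11+12+2 = 44, with n = 6.
Posterior ∝ μe^(−3μ) · μ^44e^(−6μ) = μ^45e^(−9μ), i.e. Gamma(shape=46, rate=9).
The mode of a Gamma(a, b) with a ≥ 1 (shape–rate) is (a−1)/b = 45/9 ≈ 5.000.

μ̂_MAP = 5.000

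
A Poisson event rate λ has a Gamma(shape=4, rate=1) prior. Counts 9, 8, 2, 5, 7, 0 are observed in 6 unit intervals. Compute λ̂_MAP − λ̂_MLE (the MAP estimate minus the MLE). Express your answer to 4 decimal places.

Σxᵢ = 31. Posterior is Gamma(35, 7); MAP = (35−1)/7 = 34/7 ≈ 4.85714.
MLE = x̄ = 31/6 ≈ 5.16667.
Difference = 34/7 − 31/6 = -13/42 ≈ -0.3095.

MAP − MLE = -0.3095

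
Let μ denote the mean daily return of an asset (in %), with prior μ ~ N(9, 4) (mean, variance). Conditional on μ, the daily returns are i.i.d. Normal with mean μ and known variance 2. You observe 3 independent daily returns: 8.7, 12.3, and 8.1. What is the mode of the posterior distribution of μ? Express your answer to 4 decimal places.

n = 3; x̄ = (8.7 + 12.3 + 8.1)/3 = 29.1/3 = 9.7.
For a Normal prior and Normal likelihood with known variance, the posterior is Normal; its mode equals its mean, the precision-weighted average.
Prior precision 1/σ₀² = 1/4 = 0.25; data precision n/σ² = 3/2 = 1.5.
μ̂ = (0.25·9 + 1.5·9.7) / (0.25 + 1.5) = 16.8/1.75 = 9.6000.

μ̂_MAP = 9.6000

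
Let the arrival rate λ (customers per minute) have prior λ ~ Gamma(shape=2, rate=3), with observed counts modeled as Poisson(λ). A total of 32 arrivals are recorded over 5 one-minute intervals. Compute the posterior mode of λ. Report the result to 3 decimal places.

Σxᵢ = 32, n = 5.
Posterior ∝ λe^(−3λ) · λ^32e^(−5λ) = λ^33e^(−8λ), i.e. Gamma(shape=34, rate=8).
The mode of a Gamma(a, b) with a ≥ 1 (shape–rate) is (a−1)/b = 33/8 ≈ 4.125.

λ̂_MAP = 4.125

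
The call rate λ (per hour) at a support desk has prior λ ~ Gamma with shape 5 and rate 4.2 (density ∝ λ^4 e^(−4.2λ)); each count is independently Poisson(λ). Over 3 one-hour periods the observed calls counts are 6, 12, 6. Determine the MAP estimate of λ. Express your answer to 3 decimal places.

λ̂_MAP = 3.889

Σxᵢ = 6+12+6 = 24, with n = 3.
Posterior ∝ λ^4e^(−4.2λ) · λ^24e^(−3λ) = λ^28e^(−7.2λ), i.e. Gamma(shape=29, rate=7.2).
The mode of a Gamma(a, b) with a ≥ 1 (shape–rate) is (a−1)/b = 28/7.2 ≈ 3.889.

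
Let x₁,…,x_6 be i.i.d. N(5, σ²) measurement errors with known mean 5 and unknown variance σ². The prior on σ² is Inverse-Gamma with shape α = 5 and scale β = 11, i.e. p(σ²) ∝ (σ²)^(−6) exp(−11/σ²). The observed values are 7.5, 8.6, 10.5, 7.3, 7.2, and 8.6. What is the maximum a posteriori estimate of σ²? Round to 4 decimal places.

σ̂²_MAP = 5.2528

Sum of squared deviations about the known mean: SS = (7.5−5)² + (8.6−5)² + (10.5−5)² + (7.3−5)² + (7.2−5)² + (8.6−5)² = 72.55.
The Normal likelihood contributes (σ²)^(−n/2) exp(−SS/(2σ²)), so the posterior is Inverse-Gamma(α + n/2, β + SS/2) = Inverse-Gamma(8, 47.275).
The mode of Inverse-Gamma(a, b) is b/(a+1) = 47.275/9 ≈ 5.2528.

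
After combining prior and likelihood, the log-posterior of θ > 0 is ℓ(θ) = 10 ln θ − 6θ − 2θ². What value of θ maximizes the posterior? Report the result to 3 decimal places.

ℓ'(θ) = 10/θ − 6 − 4θ. Setting this to zero and multiplying by θ: 4θ² + 6θ − 10 = 0.
θ = (−6 + √(6² + 4·4·10)) / (2·4) = (−6 + √196) / 8 = (−6 + 14)/8 = 1.
ℓ''(θ) = −10/θ² − 4 < 0, confirming a maximum.

θ̂_MAP = 1.000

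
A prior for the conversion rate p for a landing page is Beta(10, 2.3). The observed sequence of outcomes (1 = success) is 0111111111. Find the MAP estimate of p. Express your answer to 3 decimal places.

p̂_MAP = 0.887

Prior: Beta(10, 2.3).
Data: 9 successes in 10 trials (from the sequence). The binomial likelihood contributes p^9(1−p)^1, so the posterior is Beta(10+9, 2.3+1) = Beta(19, 3.3).
For Beta(a, b) with a, b > 1 the mode is (a−1)/(a+b−2) = 18/20.3 ≈ 0.887.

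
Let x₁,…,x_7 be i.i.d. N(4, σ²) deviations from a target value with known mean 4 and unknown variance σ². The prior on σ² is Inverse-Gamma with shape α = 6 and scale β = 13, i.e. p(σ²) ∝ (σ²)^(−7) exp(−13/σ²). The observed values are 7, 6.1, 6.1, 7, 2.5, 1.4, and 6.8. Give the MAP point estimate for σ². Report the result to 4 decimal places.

σ̂²_MAP = 3.3176

Sum of squared deviations about the known mean: SS = (7−4)² + (6.1−4)² + (6.1−4)² + (7−4)² + (2.5−4)² + (1.4−4)² + (6.8−4)² = 43.67.
The Normal likelihood contributes (σ²)^(−n/2) exp(−SS/(2σ²)), so the posterior is Inverse-Gamma(α + n/2, β + SS/2) = Inverse-Gamma(9.5, 34.835).
The mode of Inverse-Gamma(a, b) is b/(a+1) = 34.835/10.5 ≈ 3.3176.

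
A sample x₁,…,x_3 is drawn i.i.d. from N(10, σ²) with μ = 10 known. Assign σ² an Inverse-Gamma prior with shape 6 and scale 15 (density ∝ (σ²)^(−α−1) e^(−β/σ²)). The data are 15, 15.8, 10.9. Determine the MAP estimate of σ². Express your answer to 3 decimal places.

Sum of squared deviations about the known mean: SS = (15−10)² + (15.8−10)² + (10.9−10)² = 59.45.
The Normal likelihood contributes (σ²)^(−n/2) exp(−SS/(2σ²)), so the posterior is Inverse-Gamma(α + n/2, β + SS/2) = Inverse-Gamma(7.5, 44.725).
The mode of Inverse-Gamma(a, b) is b/(a+1) = 44.725/8.5 ≈ 5.262.

σ̂²_MAP = 5.262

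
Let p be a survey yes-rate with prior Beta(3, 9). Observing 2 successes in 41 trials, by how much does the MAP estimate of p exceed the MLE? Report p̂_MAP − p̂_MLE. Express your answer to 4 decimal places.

MAP − MLE = 0.0297

Posterior is Beta(5, 48); MAP = (5−1)/(53−2) = 4/51 ≈ 0.07843.
MLE ignores the prior: p̂_MLE = k/n = 2/41 ≈ 0.04878.
Difference = 4/51 − 2/41 = 62/2091 ≈ 0.0297.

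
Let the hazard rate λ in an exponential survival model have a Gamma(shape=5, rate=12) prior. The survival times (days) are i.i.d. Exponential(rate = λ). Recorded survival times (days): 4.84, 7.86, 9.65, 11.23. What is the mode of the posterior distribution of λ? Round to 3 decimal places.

λ̂_MAP = 0.176

The Exponential(rate=λ) likelihood is ∝ λ^n e^(−λΣtᵢ). Here n = 4 and Σtᵢ = 4.84 + 7.86 + 9.65 + 11.23 = 33.58.
Posterior ∝ λ^4e^(−12λ) · λ^4e^(−33.58λ) = λ^8e^(−45.58λ), i.e. Gamma(9, 45.58).
Mode = (a−1)/b = 8/45.58 ≈ 0.176.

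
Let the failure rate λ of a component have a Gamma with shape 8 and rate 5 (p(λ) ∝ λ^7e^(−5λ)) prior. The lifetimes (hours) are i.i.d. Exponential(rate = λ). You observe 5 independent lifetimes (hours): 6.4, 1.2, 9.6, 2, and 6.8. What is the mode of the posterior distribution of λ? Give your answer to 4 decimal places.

λ̂_MAP = 0.3871

The Exponential(rate=λ) likelihood is ∝ λ^n e^(−λΣtᵢ). Here n = 5 and Σtᵢ = 6.4 + 1.2 + 9.6 + 2 + 6.8 = 26.
Posterior ∝ λ^7e^(−5λ) · λ^5e^(−26λ) = λ^12e^(−31λ), i.e. Gamma(13, 31).
Mode = (a−1)/b = 12/31 ≈ 0.3871.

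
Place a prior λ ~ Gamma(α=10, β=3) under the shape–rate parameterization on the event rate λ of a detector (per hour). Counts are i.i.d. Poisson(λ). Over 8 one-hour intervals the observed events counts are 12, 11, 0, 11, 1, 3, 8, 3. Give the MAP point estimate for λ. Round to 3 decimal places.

λ̂_MAP = 5.273

Σxᵢ = 12+11+0+11+1+3+8+3 = 49, with n = 8.
Posterior ∝ λ^9e^(−3λ) · λ^49e^(−8λ) = λ^58e^(−11λ), i.e. Gamma(shape=59, rate=11).
The mode of a Gamma(a, b) with a ≥ 1 (shape–rate) is (a−1)/b = 58/11 ≈ 5.273.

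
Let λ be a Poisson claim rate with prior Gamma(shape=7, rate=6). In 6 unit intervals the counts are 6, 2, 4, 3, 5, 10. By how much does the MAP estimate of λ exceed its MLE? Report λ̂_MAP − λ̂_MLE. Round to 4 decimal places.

MAP − MLE = -2.0000

Σxᵢ = 30. Posterior is Gamma(37, 12); MAP = (37−1)/12 = 36/12 ≈ 3.00000.
MLE = x̄ = 30/6 ≈ 5.00000.
Difference = 36/12 − 30/6 = -2 ≈ -2.0000.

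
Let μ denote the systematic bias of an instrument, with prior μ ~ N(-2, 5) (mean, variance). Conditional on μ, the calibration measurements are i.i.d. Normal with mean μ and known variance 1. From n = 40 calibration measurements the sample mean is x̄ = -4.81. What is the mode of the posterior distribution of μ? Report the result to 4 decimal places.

μ̂_MAP = -4.7960

n = 40, x̄ = -4.81.
For a Normal prior and Normal likelihood with known variance, the posterior is Normal; its mode equals its mean, the precision-weighted average.
Prior precision 1/σ₀² = 1/5 = 0.2; data precision n/σ² = 40/1 = 40.
μ̂ = (0.2·(-2) + 40·(-4.81)) / (0.2 + 40) = (-192.8)/40.2 = -964/201 ≈ -4.7960.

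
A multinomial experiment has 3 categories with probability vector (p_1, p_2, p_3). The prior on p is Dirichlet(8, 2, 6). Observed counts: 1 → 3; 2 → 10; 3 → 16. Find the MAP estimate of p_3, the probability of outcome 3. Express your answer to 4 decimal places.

MAP estimate: 0.5000

The posterior is Dirichlet(αᵢ + nᵢ) = Dirichlet(11, 12, 22).
For a Dirichlet(a₁,…,a_K) with all aᵢ > 1, the mode has j-th component (aⱼ − 1)/(Σaᵢ − K).
Here Σaᵢ = 45 and K = 3, so p_3 = (22 − 1)/(45 − 3) = 21/42 ≈ 0.5000.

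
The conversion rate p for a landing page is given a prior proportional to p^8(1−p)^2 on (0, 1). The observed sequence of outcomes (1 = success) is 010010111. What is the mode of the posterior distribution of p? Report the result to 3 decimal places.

p̂_MAP = 0.684

The prior density ∝ p^8(1−p)^2 is the kernel of Beta(9, 3).
Data: 5 successes in 9 trials (from the sequence). The binomial likelihood contributes p^5(1−p)^4, so the posterior is Beta(9+5, 3+4) = Beta(14, 7).
For Beta(a, b) with a, b > 1 the mode is (a−1)/(a+b−2) = 13/19 ≈ 0.684.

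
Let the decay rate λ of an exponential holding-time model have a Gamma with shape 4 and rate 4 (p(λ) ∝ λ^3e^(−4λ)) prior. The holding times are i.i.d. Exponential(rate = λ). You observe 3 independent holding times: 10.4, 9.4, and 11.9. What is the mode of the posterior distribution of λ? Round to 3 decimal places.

The Exponential(rate=λ) likelihood is ∝ λ^n e^(−λΣtᵢ). Here n = 3 and Σtᵢ = 10.4 + 9.4 + 11.9 = 31.7.
Posterior ∝ λ^3e^(−4λ) · λ^3e^(−31.7λ) = λ^6e^(−35.7λ), i.e. Gamma(7, 35.7).
Mode = (a−1)/b = 6/35.7 ≈ 0.168.

λ̂_MAP = 0.168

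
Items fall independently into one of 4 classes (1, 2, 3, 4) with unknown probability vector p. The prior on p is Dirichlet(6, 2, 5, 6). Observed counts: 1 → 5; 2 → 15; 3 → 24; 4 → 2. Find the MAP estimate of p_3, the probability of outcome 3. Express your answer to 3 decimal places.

MAP estimate: 0.459

The posterior is Dirichlet(αᵢ + nᵢ) = Dirichlet(11, 17, 29, 8).
For a Dirichlet(a₁,…,a_K) with all aᵢ > 1, the mode has j-th component (aⱼ − 1)/(Σaᵢ − K).
Here Σaᵢ = 65 and K = 4, so p_3 = (29 − 1)/(65 − 4) = 28/61 ≈ 0.459.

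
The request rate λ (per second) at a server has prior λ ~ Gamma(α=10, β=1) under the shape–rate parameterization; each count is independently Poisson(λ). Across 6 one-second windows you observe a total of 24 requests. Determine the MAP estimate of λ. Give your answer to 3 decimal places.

λ̂_MAP = 4.714

Σxᵢ = 24, n = 6.
Posterior ∝ λ^9e^(−1λ) · λ^24e^(−6λ) = λ^33e^(−7λ), i.e. Gamma(shape=34, rate=7).
The mode of a Gamma(a, b) with a ≥ 1 (shape–rate) is (a−1)/b = 33/7 ≈ 4.714.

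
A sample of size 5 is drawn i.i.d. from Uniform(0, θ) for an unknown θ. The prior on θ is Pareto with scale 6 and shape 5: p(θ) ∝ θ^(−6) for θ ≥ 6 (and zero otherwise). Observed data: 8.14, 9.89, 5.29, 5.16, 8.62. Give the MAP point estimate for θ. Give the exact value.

θ̂_MAP = 9.89

The Uniform(0, θ) likelihood is θ^(−n) for θ ≥ max(xᵢ), zero otherwise. Here max(xᵢ) = 9.89.
Posterior ∝ θ^(−6) · θ^(−5) = θ^(−11) on θ ≥ max(6, 9.89) = 9.89.
This density is strictly decreasing in θ, so the posterior mode lies at the lower boundary of the support.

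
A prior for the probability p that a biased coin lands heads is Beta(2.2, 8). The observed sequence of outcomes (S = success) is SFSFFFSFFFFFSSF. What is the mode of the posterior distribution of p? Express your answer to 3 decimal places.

p̂_MAP = 0.267

Prior: Beta(2.2, 8).
Data: 5 successes in 15 trials (from the sequence). The binomial likelihood contributes p^5(1−p)^10, so the posterior is Beta(2.2+5, 8+10) = Beta(7.2, 18).
For Beta(a, b) with a, b > 1 the mode is (a−1)/(a+b−2) = 6.2/23.2 ≈ 0.267.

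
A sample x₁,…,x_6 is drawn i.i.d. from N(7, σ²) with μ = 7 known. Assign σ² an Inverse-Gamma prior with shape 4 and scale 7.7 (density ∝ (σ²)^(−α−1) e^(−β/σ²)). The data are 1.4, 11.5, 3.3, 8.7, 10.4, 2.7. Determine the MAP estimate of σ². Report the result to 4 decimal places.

Sum of squared deviations about the known mean: SS = (1.4−7)² + (11.5−7)² + (3.3−7)² + (8.7−7)² + (10.4−7)² + (2.7−7)² = 98.24.
The Normal likelihood contributes (σ²)^(−n/2) exp(−SS/(2σ²)), so the posterior is Inverse-Gamma(α + n/2, β + SS/2) = Inverse-Gamma(7, 56.82).
The mode of Inverse-Gamma(a, b) is b/(a+1) = 56.82/8 ≈ 7.1025.

σ̂²_MAP = 7.1025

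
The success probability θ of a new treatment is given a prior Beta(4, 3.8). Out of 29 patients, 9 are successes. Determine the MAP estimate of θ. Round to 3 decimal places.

Prior: Beta(4, 3.8).
Data: 9 successes in 29 trials. The binomial likelihood contributes θ^9(1−θ)^20, so the posterior is Beta(4+9, 3.8+20) = Beta(13, 23.8).
For Beta(a, b) with a, b > 1 the mode is (a−1)/(a+b−2) = 12/34.8 ≈ 0.345.

θ̂_MAP = 0.345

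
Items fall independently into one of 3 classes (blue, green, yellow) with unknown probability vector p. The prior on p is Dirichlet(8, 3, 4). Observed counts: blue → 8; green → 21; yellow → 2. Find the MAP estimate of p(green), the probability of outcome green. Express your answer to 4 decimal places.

MAP estimate of p(green) = 0.5349

The posterior is Dirichlet(αᵢ + nᵢ) = Dirichlet(16, 24, 6).
For a Dirichlet(a₁,…,a_K) with all aᵢ > 1, the mode has j-th component (aⱼ − 1)/(Σaᵢ − K).
Here Σaᵢ = 46 and K = 3, so p(green) = (24 − 1)/(46 − 3) = 23/43 ≈ 0.5349.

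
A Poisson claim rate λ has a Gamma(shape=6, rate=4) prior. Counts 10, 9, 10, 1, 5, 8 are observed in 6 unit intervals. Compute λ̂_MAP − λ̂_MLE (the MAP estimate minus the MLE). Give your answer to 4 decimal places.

Σxᵢ = 43. Posterior is Gamma(49, 10); MAP = (49−1)/10 = 48/10 ≈ 4.80000.
MLE = x̄ = 43/6 ≈ 7.16667.
Difference = 48/10 − 43/6 = -71/30 ≈ -2.3667.

MAP − MLE = -2.3667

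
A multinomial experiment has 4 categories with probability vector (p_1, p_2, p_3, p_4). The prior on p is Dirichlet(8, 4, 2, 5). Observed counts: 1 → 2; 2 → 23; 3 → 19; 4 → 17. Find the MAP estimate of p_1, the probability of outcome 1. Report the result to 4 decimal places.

The posterior is Dirichlet(αᵢ + nᵢ) = Dirichlet(10, 27, 21, 22).
For a Dirichlet(a₁,…,a_K) with all aᵢ > 1, the mode has j-th component (aⱼ − 1)/(Σaᵢ − K).
Here Σaᵢ = 80 and K = 4, so p_1 = (10 − 1)/(80 − 4) = 9/76 ≈ 0.1184.

MAP estimate: 0.1184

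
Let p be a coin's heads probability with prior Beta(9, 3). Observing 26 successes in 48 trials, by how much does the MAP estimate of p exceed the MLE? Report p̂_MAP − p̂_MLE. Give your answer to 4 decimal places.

MAP − MLE = 0.0445

Posterior is Beta(35, 25); MAP = (35−1)/(60−2) = 34/58 ≈ 0.58621.
MLE ignores the prior: p̂_MLE = k/n = 26/48 ≈ 0.54167.
Difference = 34/58 − 26/48 = 31/696 ≈ 0.0445.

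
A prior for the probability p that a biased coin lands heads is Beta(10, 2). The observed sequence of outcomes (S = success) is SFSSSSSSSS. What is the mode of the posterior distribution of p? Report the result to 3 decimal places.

p̂_MAP = 0.900

Prior: Beta(10, 2).
Data: 9 successes in 10 trials (from the sequence). The binomial likelihood contributes p^9(1−p)^1, so the posterior is Beta(10+9, 2+1) = Beta(19, 3).
For Beta(a, b) with a, b > 1 the mode is (a−1)/(a+b−2) = 18/20 ≈ 0.900.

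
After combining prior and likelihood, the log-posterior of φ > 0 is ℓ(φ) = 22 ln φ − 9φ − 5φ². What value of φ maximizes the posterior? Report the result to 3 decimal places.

φ̂_MAP = 1.100

ℓ'(φ) = 22/φ − 9 − 10φ. Setting this to zero and multiplying by φ: 10φ² + 9φ − 22 = 0.
φ = (−9 + √(9² + 4·10·22)) / (2·10) = (−9 + √961) / 20 = (−9 + 31)/20 = 11/10.
ℓ''(φ) = −22/φ² − 10 < 0, confirming a maximum.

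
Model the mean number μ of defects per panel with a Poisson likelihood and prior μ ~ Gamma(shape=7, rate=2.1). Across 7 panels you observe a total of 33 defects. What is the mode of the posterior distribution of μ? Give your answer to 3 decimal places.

Σxᵢ = 33, n = 7.
Posterior ∝ μ^6e^(−2.1μ) · μ^33e^(−7μ) = μ^39e^(−9.1μ), i.e. Gamma(shape=40, rate=9.1).
The mode of a Gamma(a, b) with a ≥ 1 (shape–rate) is (a−1)/b = 39/9.1 ≈ 4.286.

μ̂_MAP = 4.286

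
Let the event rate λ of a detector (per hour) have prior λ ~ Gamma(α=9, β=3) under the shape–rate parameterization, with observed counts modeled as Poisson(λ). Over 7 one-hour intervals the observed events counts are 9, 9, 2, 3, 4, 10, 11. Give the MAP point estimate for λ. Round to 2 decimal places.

λ̂_MAP = 5.60

Σxᵢ = 9+9+2+3+4+10+11 = 48, with n = 7.
Posterior ∝ λ^8e^(−3λ) · λ^48e^(−7λ) = λ^56e^(−10λ), i.e. Gamma(shape=57, rate=10).
The mode of a Gamma(a, b) with a ≥ 1 (shape–rate) is (a−1)/b = 56/10 ≈ 5.60.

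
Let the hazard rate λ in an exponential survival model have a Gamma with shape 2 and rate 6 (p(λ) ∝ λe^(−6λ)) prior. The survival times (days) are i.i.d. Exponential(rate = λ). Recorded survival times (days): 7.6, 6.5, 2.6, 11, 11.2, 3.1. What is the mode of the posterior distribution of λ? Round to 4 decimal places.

λ̂_MAP = 0.1458

The Exponential(rate=λ) likelihood is ∝ λ^n e^(−λΣtᵢ). Here n = 6 and Σtᵢ = 7.6 + 6.5 + 2.6 + 11 + 11.2 + 3.1 = 42.
Posterior ∝ λe^(−6λ) · λ^6e^(−42λ) = λ^7e^(−48λ), i.e. Gamma(8, 48).
Mode = (a−1)/b = 7/48 ≈ 0.1458.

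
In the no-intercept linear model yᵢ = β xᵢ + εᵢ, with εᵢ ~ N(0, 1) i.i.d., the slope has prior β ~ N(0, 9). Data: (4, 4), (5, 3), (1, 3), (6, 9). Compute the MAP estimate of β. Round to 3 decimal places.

β̂_MAP = 1.127

log p(β | y) = −Σ(yᵢ − βxᵢ)²/(2·1) − β²/(2·9) + const.
Setting the derivative to zero: Σxᵢ(yᵢ − βxᵢ)/1 − β/9 = 0, so β = Σxᵢyᵢ / (Σxᵢ² + σ²/τ²).
Σxᵢyᵢ = 4·4 + 5·3 + 1·3 + 6·9 = 88; Σxᵢ² = 78; σ²/τ² = 1/9.
β̂_MAP = 88 / (78 + 1/9) = 88/(703/9) = 792/703 ≈ 1.127.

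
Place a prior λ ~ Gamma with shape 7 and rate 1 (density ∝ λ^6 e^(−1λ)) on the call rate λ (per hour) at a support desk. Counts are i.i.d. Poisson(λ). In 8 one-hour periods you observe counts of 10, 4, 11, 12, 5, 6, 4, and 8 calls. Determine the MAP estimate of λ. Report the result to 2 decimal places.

λ̂_MAP = 7.33

Σxᵢ = 10+4+11+12+5+6+4+8 = 60, with n = 8.
Posterior ∝ λ^6e^(−1λ) · λ^60e^(−8λ) = λ^66e^(−9λ), i.e. Gamma(shape=67, rate=9).
The mode of a Gamma(a, b) with a ≥ 1 (shape–rate) is (a−1)/b = 66/9 ≈ 7.33.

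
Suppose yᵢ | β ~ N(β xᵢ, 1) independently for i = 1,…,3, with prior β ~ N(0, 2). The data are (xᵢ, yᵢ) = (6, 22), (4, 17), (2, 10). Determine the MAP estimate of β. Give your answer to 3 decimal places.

log p(β | y) = −Σ(yᵢ − βxᵢ)²/(2·1) − β²/(2·2) + const.
Setting the derivative to zero: Σxᵢ(yᵢ − βxᵢ)/1 − β/2 = 0, so β = Σxᵢyᵢ / (Σxᵢ² + σ²/τ²).
Σxᵢyᵢ = 6·22 + 4·17 + 2·10 = 220; Σxᵢ² = 56; σ²/τ² = 0.5.
β̂_MAP = 220 / (56 + 0.5) = 220/56.5 ≈ 3.894.

β̂_MAP = 3.894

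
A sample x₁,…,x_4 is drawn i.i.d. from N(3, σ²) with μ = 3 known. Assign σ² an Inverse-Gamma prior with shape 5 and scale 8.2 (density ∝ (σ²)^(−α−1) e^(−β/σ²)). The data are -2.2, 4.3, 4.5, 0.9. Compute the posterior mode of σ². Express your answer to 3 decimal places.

σ̂²_MAP = 3.237

Sum of squared deviations about the known mean: SS = (-2.2−3)² + (4.3−3)² + (4.5−3)² + (0.9−3)² = 35.39.
The Normal likelihood contributes (σ²)^(−n/2) exp(−SS/(2σ²)), so the posterior is Inverse-Gamma(α + n/2, β + SS/2) = Inverse-Gamma(7, 25.895).
The mode of Inverse-Gamma(a, b) is b/(a+1) = 25.895/8 ≈ 3.237.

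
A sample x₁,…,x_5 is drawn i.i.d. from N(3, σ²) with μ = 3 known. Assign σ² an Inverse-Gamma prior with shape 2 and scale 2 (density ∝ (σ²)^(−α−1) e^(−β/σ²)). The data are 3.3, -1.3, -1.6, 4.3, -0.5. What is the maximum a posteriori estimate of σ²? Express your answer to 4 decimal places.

Sum of squared deviations about the known mean: SS = (3.3−3)² + (-1.3−3)² + (-1.6−3)² + (4.3−3)² + (-0.5−3)² = 53.68.
The Normal likelihood contributes (σ²)^(−n/2) exp(−SS/(2σ²)), so the posterior is Inverse-Gamma(α + n/2, β + SS/2) = Inverse-Gamma(4.5, 28.84).
The mode of Inverse-Gamma(a, b) is b/(a+1) = 28.84/5.5 ≈ 5.2436.

σ̂²_MAP = 5.2436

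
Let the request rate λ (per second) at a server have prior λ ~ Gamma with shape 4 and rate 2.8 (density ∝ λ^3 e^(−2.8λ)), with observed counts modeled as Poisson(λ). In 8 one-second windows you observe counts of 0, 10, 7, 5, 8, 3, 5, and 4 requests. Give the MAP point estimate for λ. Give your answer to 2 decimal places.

λ̂_MAP = 4.17

Σxᵢ = 0+10+7+5+8+3+5+4 = 42, with n = 8.
Posterior ∝ λ^3e^(−2.8λ) · λ^42e^(−8λ) = λ^45e^(−10.8λ), i.e. Gamma(shape=46, rate=10.8).
The mode of a Gamma(a, b) with a ≥ 1 (shape–rate) is (a−1)/b = 45/10.8 ≈ 4.17.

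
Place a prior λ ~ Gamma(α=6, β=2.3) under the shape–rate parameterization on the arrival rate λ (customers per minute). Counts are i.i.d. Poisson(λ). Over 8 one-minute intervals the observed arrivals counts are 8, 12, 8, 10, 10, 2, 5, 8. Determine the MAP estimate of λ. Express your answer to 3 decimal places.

λ̂_MAP = 6.602

Σxᵢ = 8+12+8+10+10+2+5+8 = 63, with n = 8.
Posterior ∝ λ^5e^(−2.3λ) · λ^63e^(−8λ) = λ^68e^(−10.3λ), i.e. Gamma(shape=69, rate=10.3).
The mode of a Gamma(a, b) with a ≥ 1 (shape–rate) is (a−1)/b = 68/10.3 ≈ 6.602.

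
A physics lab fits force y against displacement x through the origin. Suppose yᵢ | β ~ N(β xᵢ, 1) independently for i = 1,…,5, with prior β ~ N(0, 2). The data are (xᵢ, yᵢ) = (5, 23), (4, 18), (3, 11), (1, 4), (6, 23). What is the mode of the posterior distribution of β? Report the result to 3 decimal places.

log p(β | y) = −Σ(yᵢ − βxᵢ)²/(2·1) − β²/(2·2) + const.
Setting the derivative to zero: Σxᵢ(yᵢ − βxᵢ)/1 − β/2 = 0, so β = Σxᵢyᵢ / (Σxᵢ² + σ²/τ²).
Σxᵢyᵢ = 5·23 + 4·18 + 3·11 + 1·4 + 6·23 = 362; Σxᵢ² = 87; σ²/τ² = 0.5.
β̂_MAP = 362 / (87 + 0.5) = 362/87.5 ≈ 4.137.

β̂_MAP = 4.137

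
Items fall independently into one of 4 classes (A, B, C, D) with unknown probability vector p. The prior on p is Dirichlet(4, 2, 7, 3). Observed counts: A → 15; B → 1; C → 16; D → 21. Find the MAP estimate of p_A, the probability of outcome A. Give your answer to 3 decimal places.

The posterior is Dirichlet(αᵢ + nᵢ) = Dirichlet(19, 3, 23, 24).
For a Dirichlet(a₁,…,a_K) with all aᵢ > 1, the mode has j-th component (aⱼ − 1)/(Σaᵢ − K).
Here Σaᵢ = 69 and K = 4, so p_A = (19 − 1)/(69 − 4) = 18/65 ≈ 0.277.

MAP estimate of p_A = 0.277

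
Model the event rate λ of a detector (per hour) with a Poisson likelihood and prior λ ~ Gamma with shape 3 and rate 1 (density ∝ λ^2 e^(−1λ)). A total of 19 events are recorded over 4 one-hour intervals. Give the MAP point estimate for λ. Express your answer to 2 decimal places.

Σxᵢ = 19, n = 4.
Posterior ∝ λ^2e^(−1λ) · λ^19e^(−4λ) = λ^21e^(−5λ), i.e. Gamma(shape=22, rate=5).
The mode of a Gamma(a, b) with a ≥ 1 (shape–rate) is (a−1)/b = 21/5 ≈ 4.20.

λ̂_MAP = 4.20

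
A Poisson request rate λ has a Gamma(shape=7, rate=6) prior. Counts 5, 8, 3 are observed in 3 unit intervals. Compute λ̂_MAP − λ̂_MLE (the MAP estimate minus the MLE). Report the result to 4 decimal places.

MAP − MLE = -2.8889

Σxᵢ = 16. Posterior is Gamma(23, 9); MAP = (23−1)/9 = 22/9 ≈ 2.44444.
MLE = x̄ = 16/3 ≈ 5.33333.
Difference = 22/9 − 16/3 = -26/9 ≈ -2.8889.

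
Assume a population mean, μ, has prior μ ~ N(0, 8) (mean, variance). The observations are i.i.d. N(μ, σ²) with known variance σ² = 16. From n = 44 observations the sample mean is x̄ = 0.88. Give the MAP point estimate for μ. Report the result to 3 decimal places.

n = 44, x̄ = 0.88.
For a Normal prior and Normal likelihood with known variance, the posterior is Normal; its mode equals its mean, the precision-weighted average.
Prior precision 1/σ₀² = 1/8 = 0.125; data precision n/σ² = 44/16 = 2.75.
μ̂ = (0.125·0 + 2.75·0.88) / (0.125 + 2.75) = 2.42/2.875 = 484/575 ≈ 0.842.

μ̂_MAP = 0.842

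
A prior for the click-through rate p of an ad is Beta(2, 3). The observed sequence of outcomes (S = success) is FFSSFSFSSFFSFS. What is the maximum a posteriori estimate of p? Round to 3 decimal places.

p̂_MAP = 0.471

Prior: Beta(2, 3).
Data: 7 successes in 14 trials (from the sequence). The binomial likelihood contributes p^7(1−p)^7, so the posterior is Beta(2+7, 3+7) = Beta(9, 10).
For Beta(a, b) with a, b > 1 the mode is (a−1)/(a+b−2) = 8/17 ≈ 0.471.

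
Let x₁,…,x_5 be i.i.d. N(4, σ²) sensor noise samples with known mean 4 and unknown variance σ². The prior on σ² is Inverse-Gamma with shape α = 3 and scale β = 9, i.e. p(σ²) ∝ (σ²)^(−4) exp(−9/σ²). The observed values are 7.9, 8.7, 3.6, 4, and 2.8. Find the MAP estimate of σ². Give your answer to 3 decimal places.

Sum of squared deviations about the known mean: SS = (7.9−4)² + (8.7−4)² + (3.6−4)² + (4−4)² + (2.8−4)² = 38.9.
The Normal likelihood contributes (σ²)^(−n/2) exp(−SS/(2σ²)), so the posterior is Inverse-Gamma(α + n/2, β + SS/2) = Inverse-Gamma(5.5, 28.45).
The mode of Inverse-Gamma(a, b) is b/(a+1) = 28.45/6.5 ≈ 4.377.

σ̂²_MAP = 4.377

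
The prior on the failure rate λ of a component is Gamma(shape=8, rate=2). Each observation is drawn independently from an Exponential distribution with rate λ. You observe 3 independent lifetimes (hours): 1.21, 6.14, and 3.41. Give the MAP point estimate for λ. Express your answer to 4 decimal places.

The Exponential(rate=λ) likelihood is ∝ λ^n e^(−λΣtᵢ). Here n = 3 and Σtᵢ = 1.21 + 6.14 + 3.41 = 10.76.
Posterior ∝ λ^7e^(−2λ) · λ^3e^(−10.76λ) = λ^10e^(−12.76λ), i.e. Gamma(11, 12.76).
Mode = (a−1)/b = 10/12.76 ≈ 0.7837.

λ̂_MAP = 0.7837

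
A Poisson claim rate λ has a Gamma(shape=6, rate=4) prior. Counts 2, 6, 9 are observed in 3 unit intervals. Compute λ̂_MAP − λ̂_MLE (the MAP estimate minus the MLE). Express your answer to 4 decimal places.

Σxᵢ = 17. Posterior is Gamma(23, 7); MAP = (23−1)/7 = 22/7 ≈ 3.14286.
MLE = x̄ = 17/3 ≈ 5.66667.
Difference = 22/7 − 17/3 = -53/21 ≈ -2.5238.

MAP − MLE = -2.5238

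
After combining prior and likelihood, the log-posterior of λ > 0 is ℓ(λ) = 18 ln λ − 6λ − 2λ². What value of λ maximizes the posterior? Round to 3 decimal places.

λ̂_MAP = 1.500

ℓ'(λ) = 18/λ − 6 − 4λ. Setting this to zero and multiplying by λ: 4λ² + 6λ − 18 = 0.
λ = (−6 + √(6² + 4·4·18)) / (2·4) = (−6 + √324) / 8 = (−6 + 18)/8 = 3/2.
ℓ''(λ) = −18/λ² − 4 < 0, confirming a maximum.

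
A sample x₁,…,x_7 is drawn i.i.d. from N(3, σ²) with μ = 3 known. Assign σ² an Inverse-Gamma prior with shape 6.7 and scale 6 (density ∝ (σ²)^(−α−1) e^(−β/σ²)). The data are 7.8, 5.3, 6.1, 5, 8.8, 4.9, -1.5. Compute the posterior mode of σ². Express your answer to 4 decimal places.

σ̂²_MAP = 4.9750

Sum of squared deviations about the known mean: SS = (7.8−3)² + (5.3−3)² + (6.1−3)² + (5−3)² + (8.8−3)² + (4.9−3)² + (-1.5−3)² = 99.44.
The Normal likelihood contributes (σ²)^(−n/2) exp(−SS/(2σ²)), so the posterior is Inverse-Gamma(α + n/2, β + SS/2) = Inverse-Gamma(10.2, 55.72).
The mode of Inverse-Gamma(a, b) is b/(a+1) = 55.72/11.2 ≈ 4.9750.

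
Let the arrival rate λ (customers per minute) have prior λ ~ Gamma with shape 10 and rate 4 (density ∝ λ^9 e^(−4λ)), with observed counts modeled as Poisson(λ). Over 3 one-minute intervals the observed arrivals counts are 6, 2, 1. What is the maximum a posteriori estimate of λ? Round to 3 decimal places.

λ̂_MAP = 2.571

Σxᵢ = 6+2+1 = 9, with n = 3.
Posterior ∝ λ^9e^(−4λ) · λ^9e^(−3λ) = λ^18e^(−7λ), i.e. Gamma(shape=19, rate=7).
The mode of a Gamma(a, b) with a ≥ 1 (shape–rate) is (a−1)/b = 18/7 ≈ 2.571.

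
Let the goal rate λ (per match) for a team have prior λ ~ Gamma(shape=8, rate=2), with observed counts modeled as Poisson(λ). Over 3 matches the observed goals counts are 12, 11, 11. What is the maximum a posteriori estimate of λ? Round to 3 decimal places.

λ̂_MAP = 8.200

Σxᵢ = 12+11+11 = 34, with n = 3.
Posterior ∝ λ^7e^(−2λ) · λ^34e^(−3λ) = λ^41e^(−5λ), i.e. Gamma(shape=42, rate=5).
The mode of a Gamma(a, b) with a ≥ 1 (shape–rate) is (a−1)/b = 41/5 ≈ 8.200.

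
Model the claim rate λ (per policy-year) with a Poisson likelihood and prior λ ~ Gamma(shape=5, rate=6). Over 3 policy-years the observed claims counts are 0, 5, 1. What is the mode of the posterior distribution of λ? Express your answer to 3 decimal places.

λ̂_MAP = 1.111

Σxᵢ = 0+5+1 = 6, with n = 3.
Posterior ∝ λ^4e^(−6λ) · λ^6e^(−3λ) = λ^10e^(−9λ), i.e. Gamma(shape=11, rate=9).
The mode of a Gamma(a, b) with a ≥ 1 (shape–rate) is (a−1)/b = 10/9 ≈ 1.111.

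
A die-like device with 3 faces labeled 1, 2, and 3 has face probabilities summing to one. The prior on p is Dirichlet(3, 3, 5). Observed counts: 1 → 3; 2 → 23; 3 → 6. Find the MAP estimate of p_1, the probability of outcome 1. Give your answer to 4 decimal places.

MAP estimate: 0.1250

The posterior is Dirichlet(αᵢ + nᵢ) = Dirichlet(6, 26, 11).
For a Dirichlet(a₁,…,a_K) with all aᵢ > 1, the mode has j-th component (aⱼ − 1)/(Σaᵢ − K).
Here Σaᵢ = 43 and K = 3, so p_1 = (6 − 1)/(43 − 3) = 5/40 ≈ 0.1250.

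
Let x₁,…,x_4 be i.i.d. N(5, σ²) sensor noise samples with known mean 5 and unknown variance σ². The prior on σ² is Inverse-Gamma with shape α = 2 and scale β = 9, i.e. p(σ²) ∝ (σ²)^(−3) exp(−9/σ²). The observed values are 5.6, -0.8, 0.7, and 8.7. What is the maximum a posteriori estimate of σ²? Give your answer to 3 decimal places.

σ̂²_MAP = 8.418

Sum of squared deviations about the known mean: SS = (5.6−5)² + (-0.8−5)² + (0.7−5)² + (8.7−5)² = 66.18.
The Normal likelihood contributes (σ²)^(−n/2) exp(−SS/(2σ²)), so the posterior is Inverse-Gamma(α + n/2, β + SS/2) = Inverse-Gamma(4, 42.09).
The mode of Inverse-Gamma(a, b) is b/(a+1) = 42.09/5 ≈ 8.418.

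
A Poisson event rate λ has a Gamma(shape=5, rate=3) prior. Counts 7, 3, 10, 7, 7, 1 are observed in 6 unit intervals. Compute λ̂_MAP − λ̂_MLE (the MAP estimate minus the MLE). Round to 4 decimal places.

Σxᵢ = 35. Posterior is Gamma(40, 9); MAP = (40−1)/9 = 39/9 ≈ 4.33333.
MLE = x̄ = 35/6 ≈ 5.83333.
Difference = 39/9 − 35/6 = -3/2 ≈ -1.5000.

MAP − MLE = -1.5000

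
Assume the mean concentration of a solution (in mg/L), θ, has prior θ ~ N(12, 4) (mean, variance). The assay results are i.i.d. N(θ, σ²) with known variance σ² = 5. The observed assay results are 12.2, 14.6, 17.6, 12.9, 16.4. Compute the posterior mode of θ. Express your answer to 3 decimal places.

n = 5; x̄ = (12.2 + 14.6 + 17.6 + 12.9 + 16.4)/5 = 73.7/5 = 14.74.
For a Normal prior and Normal likelihood with known variance, the posterior is Normal; its mode equals its mean, the precision-weighted average.
Prior precision 1/σ₀² = 1/4 = 0.25; data precision n/σ² = 5/5 = 1.
θ̂ = (0.25·12 + 1·14.74) / (0.25 + 1) = 17.74/1.25 = 14.192.

θ̂_MAP = 14.192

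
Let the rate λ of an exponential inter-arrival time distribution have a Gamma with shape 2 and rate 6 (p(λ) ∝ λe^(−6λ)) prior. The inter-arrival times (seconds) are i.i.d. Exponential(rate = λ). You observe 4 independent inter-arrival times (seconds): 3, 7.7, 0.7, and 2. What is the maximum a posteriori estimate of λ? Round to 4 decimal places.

λ̂_MAP = 0.2577

The Exponential(rate=λ) likelihood is ∝ λ^n e^(−λΣtᵢ). Here n = 4 and Σtᵢ = 3 + 7.7 + 0.7 + 2 = 13.4.
Posterior ∝ λe^(−6λ) · λ^4e^(−13.4λ) = λ^5e^(−19.4λ), i.e. Gamma(6, 19.4).
Mode = (a−1)/b = 5/19.4 ≈ 0.2577.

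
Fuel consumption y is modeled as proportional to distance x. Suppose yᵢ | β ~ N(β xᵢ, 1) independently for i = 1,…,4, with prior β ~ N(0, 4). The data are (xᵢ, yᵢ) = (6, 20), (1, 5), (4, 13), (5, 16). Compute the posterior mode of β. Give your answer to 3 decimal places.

log p(β | y) = −Σ(yᵢ − βxᵢ)²/(2·1) − β²/(2·4) + const.
Setting the derivative to zero: Σxᵢ(yᵢ − βxᵢ)/1 − β/4 = 0, so β = Σxᵢyᵢ / (Σxᵢ² + σ²/τ²).
Σxᵢyᵢ = 6·20 + 1·5 + 4·13 + 5·16 = 257; Σxᵢ² = 78; σ²/τ² = 0.25.
β̂_MAP = 257 / (78 + 0.25) = 257/78.25 ≈ 3.284.

β̂_MAP = 3.284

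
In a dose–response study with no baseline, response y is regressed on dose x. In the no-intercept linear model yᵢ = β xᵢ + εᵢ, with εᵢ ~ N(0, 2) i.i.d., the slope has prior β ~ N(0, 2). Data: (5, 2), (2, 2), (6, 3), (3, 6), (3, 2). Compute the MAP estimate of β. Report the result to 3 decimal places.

log p(β | y) = −Σ(yᵢ − βxᵢ)²/(2·2) − β²/(2·2) + const.
Setting the derivative to zero: Σxᵢ(yᵢ − βxᵢ)/2 − β/2 = 0, so β = Σxᵢyᵢ / (Σxᵢ² + σ²/τ²).
Σxᵢyᵢ = 5·2 + 2·2 + 6·3 + 3·6 + 3·2 = 56; Σxᵢ² = 83; σ²/τ² = 1.
β̂_MAP = 56 / (83 + 1) = 56/84 ≈ 0.667.

β̂_MAP = 0.667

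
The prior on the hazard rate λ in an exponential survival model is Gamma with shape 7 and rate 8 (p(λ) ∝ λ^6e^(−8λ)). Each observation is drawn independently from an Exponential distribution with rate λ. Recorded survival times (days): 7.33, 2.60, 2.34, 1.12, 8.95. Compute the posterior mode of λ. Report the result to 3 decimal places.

The Exponential(rate=λ) likelihood is ∝ λ^n e^(−λΣtᵢ). Here n = 5 and Σtᵢ = 7.33 + 2.60 + 2.34 + 1.12 + 8.95 = 22.34.
Posterior ∝ λ^6e^(−8λ) · λ^5e^(−22.34λ) = λ^11e^(−30.34λ), i.e. Gamma(12, 30.34).
Mode = (a−1)/b = 11/30.34 ≈ 0.363.

λ̂_MAP = 0.363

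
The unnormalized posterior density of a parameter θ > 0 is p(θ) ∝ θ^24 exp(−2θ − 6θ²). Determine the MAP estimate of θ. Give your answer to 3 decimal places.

ℓ'(θ) = 24/θ − 2 − 12θ. Setting this to zero and multiplying by θ: 12θ² + 2θ − 24 = 0.
θ = (−2 + √(2² + 4·12·24)) / (2·12) = (−2 + √1156) / 24 = (−2 + 34)/24 = 4/3.
ℓ''(θ) = −24/θ² − 12 < 0, confirming a maximum.

θ̂_MAP = 1.333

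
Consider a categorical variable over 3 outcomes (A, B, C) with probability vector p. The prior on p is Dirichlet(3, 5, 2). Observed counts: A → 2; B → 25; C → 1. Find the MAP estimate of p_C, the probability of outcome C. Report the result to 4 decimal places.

The posterior is Dirichlet(αᵢ + nᵢ) = Dirichlet(5, 30, 3).
For a Dirichlet(a₁,…,a_K) with all aᵢ > 1, the mode has j-th component (aⱼ − 1)/(Σaᵢ − K).
Here Σaᵢ = 38 and K = 3, so p_C = (3 − 1)/(38 − 3) = 2/35 ≈ 0.0571.

MAP estimate of p_C = 0.0571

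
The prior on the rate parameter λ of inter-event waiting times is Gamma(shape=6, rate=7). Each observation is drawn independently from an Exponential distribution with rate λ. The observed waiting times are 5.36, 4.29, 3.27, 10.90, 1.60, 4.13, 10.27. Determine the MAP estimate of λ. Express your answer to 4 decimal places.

λ̂_MAP = 0.2563

The Exponential(rate=λ) likelihood is ∝ λ^n e^(−λΣtᵢ). Here n = 7 and Σtᵢ = 5.36 + 4.29 + 3.27 + 10.90 + 1.60 + 4.13 + 10.27 = 39.82.
Posterior ∝ λ^5e^(−7λ) · λ^7e^(−39.82λ) = λ^12e^(−46.82λ), i.e. Gamma(13, 46.82).
Mode = (a−1)/b = 12/46.82 ≈ 0.2563.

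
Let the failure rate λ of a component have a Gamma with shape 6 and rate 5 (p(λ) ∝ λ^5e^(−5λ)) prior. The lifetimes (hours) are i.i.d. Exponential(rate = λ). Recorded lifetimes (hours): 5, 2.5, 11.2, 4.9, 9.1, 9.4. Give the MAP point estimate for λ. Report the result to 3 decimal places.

λ̂_MAP = 0.234

The Exponential(rate=λ) likelihood is ∝ λ^n e^(−λΣtᵢ). Here n = 6 and Σtᵢ = 5 + 2.5 + 11.2 + 4.9 + 9.1 + 9.4 = 42.1.
Posterior ∝ λ^5e^(−5λ) · λ^6e^(−42.1λ) = λ^11e^(−47.1λ), i.e. Gamma(12, 47.1).
Mode = (a−1)/b = 11/47.1 ≈ 0.234.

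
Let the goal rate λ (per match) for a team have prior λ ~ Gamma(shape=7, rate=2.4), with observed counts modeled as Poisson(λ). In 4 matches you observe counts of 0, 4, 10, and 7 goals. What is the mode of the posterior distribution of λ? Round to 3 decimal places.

λ̂_MAP = 4.219

Σxᵢ = 0+4+10+7 = 21, with n = 4.
Posterior ∝ λ^6e^(−2.4λ) · λ^21e^(−4λ) = λ^27e^(−6.4λ), i.e. Gamma(shape=28, rate=6.4).
The mode of a Gamma(a, b) with a ≥ 1 (shape–rate) is (a−1)/b = 27/6.4 ≈ 4.219.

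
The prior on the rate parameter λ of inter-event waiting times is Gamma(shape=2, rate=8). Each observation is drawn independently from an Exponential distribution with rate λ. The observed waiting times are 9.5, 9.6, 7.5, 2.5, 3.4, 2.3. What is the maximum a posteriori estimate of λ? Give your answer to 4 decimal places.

The Exponential(rate=λ) likelihood is ∝ λ^n e^(−λΣtᵢ). Here n = 6 and Σtᵢ = 9.5 + 9.6 + 7.5 + 2.5 + 3.4 + 2.3 = 34.8.
Posterior ∝ λe^(−8λ) · λ^6e^(−34.8λ) = λ^7e^(−42.8λ), i.e. Gamma(8, 42.8).
Mode = (a−1)/b = 7/42.8 ≈ 0.1636.

λ̂_MAP = 0.1636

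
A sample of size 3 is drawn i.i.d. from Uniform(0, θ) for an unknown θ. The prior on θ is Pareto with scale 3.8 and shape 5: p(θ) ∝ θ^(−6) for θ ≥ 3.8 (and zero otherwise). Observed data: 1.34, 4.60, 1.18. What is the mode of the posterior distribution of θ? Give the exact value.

θ̂_MAP = 4.60

The Uniform(0, θ) likelihood is θ^(−n) for θ ≥ max(xᵢ), zero otherwise. Here max(xᵢ) = 4.60.
Posterior ∝ θ^(−6) · θ^(−3) = θ^(−9) on θ ≥ max(3.8, 4.60) = 4.60.
This density is strictly decreasing in θ, so the posterior mode lies at the lower boundary of the support.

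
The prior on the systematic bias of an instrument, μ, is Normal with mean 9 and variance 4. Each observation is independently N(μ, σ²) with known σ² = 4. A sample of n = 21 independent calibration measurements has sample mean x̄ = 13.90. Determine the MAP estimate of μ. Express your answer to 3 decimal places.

μ̂_MAP = 13.677

n = 21, x̄ = 13.90.
For a Normal prior and Normal likelihood with known variance, the posterior is Normal; its mode equals its mean, the precision-weighted average.
Prior precision 1/σ₀² = 1/4 = 0.25; data precision n/σ² = 21/4 = 5.25.
μ̂ = (0.25·9 + 5.25·13.9) / (0.25 + 5.25) = 75.225/5.5 = 3009/220 ≈ 13.677.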